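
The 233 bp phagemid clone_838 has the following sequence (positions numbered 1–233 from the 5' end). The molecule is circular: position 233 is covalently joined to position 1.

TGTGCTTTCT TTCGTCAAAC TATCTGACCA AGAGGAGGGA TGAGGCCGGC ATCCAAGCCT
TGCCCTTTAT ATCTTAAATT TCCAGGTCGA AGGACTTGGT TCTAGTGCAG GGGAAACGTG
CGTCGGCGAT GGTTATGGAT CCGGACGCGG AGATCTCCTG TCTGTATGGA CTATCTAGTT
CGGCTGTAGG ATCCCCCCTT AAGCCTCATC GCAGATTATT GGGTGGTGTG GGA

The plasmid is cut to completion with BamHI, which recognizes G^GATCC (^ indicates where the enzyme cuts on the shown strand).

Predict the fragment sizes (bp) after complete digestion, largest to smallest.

BamHI sites (GGATCC) start at positions 137, 189.
BamHI cuts after the first base of each site, so after positions 137, 189.
Circular molecule, 2 cuts → 2 fragments:
  138–189 → 52 bp
  190–233 then 1–137 → 44 + 137 = 181 bp
Sorted largest to smallest: 181, 52 bp.

181, 52 bp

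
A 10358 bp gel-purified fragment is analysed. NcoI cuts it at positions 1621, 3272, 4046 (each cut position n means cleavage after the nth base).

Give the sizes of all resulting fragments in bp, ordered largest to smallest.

Linear molecule, 3 cuts → 4 fragments:
  1621 − 0 = 1621 bp
  3272 − 1621 = 1651 bp
  4046 − 3272 = 774 bp
  10358 − 4046 = 6312 bp
Sorted largest to smallest: 6312, 1651, 1621, 774 bp.

6312, 1651, 1621, 774 bp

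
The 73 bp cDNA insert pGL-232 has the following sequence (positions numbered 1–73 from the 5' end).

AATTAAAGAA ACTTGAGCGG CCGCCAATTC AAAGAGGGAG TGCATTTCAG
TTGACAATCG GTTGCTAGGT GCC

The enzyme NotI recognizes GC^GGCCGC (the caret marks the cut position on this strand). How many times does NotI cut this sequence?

GCGGCCGC occurs starting at position 17.
NotI cuts at 1 site.

1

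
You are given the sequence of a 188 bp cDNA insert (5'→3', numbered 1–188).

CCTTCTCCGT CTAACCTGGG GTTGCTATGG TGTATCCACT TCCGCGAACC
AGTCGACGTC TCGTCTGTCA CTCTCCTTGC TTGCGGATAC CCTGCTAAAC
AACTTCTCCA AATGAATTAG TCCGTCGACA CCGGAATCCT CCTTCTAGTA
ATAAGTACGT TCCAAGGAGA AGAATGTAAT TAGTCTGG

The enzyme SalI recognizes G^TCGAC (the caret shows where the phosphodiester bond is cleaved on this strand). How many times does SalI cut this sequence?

GTCGAC occurs starting at positions 52, 124.
SalI cuts at 2 sites.

2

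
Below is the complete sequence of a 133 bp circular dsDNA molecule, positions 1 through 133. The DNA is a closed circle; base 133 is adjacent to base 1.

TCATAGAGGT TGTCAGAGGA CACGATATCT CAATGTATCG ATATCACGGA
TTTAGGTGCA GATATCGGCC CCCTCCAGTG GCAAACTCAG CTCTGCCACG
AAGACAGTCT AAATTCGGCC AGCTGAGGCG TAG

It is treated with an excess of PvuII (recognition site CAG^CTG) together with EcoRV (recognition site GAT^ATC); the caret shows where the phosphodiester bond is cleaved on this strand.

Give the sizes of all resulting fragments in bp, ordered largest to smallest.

The PvuII site (CAGCTG) starts at position 120.
PvuII cuts after base 3 of each site, so after position 122.
EcoRV sites (GATATC) start at positions 24, 40, 61.
EcoRV cuts after base 3 of each site, so after positions 26, 42, 63.
Combined cut positions: 26, 42, 63, 122.
Circular molecule, 4 cuts → 4 fragments:
  27–42 → 16 bp
  43–63 → 21 bp
  64–122 → 59 bp
  123–133 then 1–26 → 11 + 26 = 37 bp
Sorted largest to smallest: 59, 37, 21, 16 bp.

59, 37, 21, 16 bp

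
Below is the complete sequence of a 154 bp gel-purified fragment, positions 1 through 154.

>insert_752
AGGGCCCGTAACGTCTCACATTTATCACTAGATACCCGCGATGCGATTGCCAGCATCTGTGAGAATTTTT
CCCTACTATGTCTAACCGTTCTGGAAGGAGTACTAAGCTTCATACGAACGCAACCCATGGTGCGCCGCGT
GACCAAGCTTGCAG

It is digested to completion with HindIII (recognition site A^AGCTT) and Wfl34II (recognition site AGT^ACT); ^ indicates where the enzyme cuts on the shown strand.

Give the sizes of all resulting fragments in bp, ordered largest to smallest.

HindIII sites (AAGCTT) start at positions 105, 145.
HindIII cuts after the first base of each site, so after positions 105, 145.
The Wfl34II site (AGTACT) starts at position 99.
Wfl34II cuts after base 3 of each site, so after position 101.
Combined cut positions: 101, 105, 145.
Linear molecule, 3 cuts → 4 fragments:
  1–101 → 101 bp
  102–105 → 4 bp
  106–145 → 40 bp
  146–154 → 9 bp
Sorted largest to smallest: 101, 40, 9, 4 bp.

101, 40, 9, 4 bp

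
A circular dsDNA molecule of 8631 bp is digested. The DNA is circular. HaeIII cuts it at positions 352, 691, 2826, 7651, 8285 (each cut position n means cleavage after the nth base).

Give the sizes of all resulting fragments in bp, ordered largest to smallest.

4825, 2135, 698, 634, 339 bp

Circular molecule, 5 cuts → 5 fragments:
  691 − 352 = 339 bp
  2826 − 691 = 2135 bp
  7651 − 2826 = 4825 bp
  8285 − 7651 = 634 bp
  wrap: 8631 − 8285 + 352 = 698 bp
Sorted largest to smallest: 4825, 2135, 698, 634, 339 bp.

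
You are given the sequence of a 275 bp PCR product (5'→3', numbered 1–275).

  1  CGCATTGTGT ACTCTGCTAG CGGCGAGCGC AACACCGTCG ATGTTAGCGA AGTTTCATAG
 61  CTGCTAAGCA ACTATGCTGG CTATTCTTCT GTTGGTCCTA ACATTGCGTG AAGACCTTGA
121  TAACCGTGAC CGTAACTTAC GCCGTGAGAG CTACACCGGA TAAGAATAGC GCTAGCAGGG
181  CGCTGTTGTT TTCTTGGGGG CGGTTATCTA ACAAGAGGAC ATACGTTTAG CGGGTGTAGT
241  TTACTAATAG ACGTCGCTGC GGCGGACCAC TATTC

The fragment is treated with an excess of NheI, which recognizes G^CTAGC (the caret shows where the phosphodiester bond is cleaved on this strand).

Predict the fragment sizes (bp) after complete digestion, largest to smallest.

NheI sites (GCTAGC) start at positions 16, 171.
NheI cuts after the first base of each site, so after positions 16, 171.
Linear molecule, 2 cuts → 3 fragments:
  1–16 → 16 bp
  17–171 → 155 bp
  172–275 → 104 bp
Sorted largest to smallest: 155, 104, 16 bp.

155, 104, 16 bp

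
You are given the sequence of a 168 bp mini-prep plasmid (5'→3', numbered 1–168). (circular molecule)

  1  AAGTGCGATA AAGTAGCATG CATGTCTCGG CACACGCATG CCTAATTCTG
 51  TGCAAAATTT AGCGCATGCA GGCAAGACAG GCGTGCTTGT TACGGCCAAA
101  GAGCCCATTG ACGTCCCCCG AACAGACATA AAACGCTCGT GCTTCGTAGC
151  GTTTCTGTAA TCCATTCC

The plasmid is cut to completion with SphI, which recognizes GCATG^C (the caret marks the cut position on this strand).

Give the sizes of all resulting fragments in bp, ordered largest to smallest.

SphI sites (GCATGC) start at positions 16, 36, 64.
SphI cuts after base 5 of each site (before the last base), so after positions 20, 40, 68.
Circular molecule, 3 cuts → 3 fragments:
  21–40 → 20 bp
  41–68 → 28 bp
  69–168 then 1–20 → 100 + 20 = 120 bp
Sorted largest to smallest: 120, 28, 20 bp.

120, 28, 20 bp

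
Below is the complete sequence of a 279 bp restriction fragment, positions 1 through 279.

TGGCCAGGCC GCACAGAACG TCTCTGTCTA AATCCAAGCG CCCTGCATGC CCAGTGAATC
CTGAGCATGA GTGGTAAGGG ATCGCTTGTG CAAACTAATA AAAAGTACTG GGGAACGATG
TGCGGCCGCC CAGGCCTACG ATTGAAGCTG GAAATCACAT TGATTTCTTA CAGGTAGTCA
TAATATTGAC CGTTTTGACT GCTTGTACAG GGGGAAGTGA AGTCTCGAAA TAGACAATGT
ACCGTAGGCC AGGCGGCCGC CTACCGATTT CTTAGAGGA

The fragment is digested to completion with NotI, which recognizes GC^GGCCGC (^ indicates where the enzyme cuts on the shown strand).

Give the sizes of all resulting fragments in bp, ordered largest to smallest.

131, 123, 25 bp

NotI sites (GCGGCCGC) start at positions 122, 253.
NotI cuts after base 2 of each site, so after positions 123, 254.
Linear molecule, 2 cuts → 3 fragments:
  1–123 → 123 bp
  124–254 → 131 bp
  255–279 → 25 bp
Sorted largest to smallest: 131, 123, 25 bp.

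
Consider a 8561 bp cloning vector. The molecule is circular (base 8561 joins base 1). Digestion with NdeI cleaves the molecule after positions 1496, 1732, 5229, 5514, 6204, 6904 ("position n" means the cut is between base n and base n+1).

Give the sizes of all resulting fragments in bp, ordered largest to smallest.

Circular molecule, 6 cuts → 6 fragments:
  1732 − 1496 = 236 bp
  5229 − 1732 = 3497 bp
  5514 − 5229 = 285 bp
  6204 − 5514 = 690 bp
  6904 − 6204 = 700 bp
  wrap: 8561 − 6904 + 1496 = 3153 bp
Sorted largest to smallest: 3497, 3153, 700, 690, 285, 236 bp.

3497, 3153, 700, 690, 285, 236 bp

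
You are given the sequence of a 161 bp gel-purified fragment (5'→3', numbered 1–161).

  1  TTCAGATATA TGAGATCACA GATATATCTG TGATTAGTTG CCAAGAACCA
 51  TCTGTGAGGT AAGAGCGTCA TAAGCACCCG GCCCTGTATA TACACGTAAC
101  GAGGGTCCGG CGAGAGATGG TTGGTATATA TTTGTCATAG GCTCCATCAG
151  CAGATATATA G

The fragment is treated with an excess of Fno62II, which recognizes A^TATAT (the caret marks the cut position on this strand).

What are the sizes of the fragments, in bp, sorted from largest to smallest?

104, 28, 16, 7, 6 bp

Fno62II sites (ATATAT) start at positions 6, 22, 126, 154.
Fno62II cuts after the first base of each site, so after positions 6, 22, 126, 154.
Linear molecule, 4 cuts → 5 fragments:
  1–6 → 6 bp
  7–22 → 16 bp
  23–126 → 104 bp
  127–154 → 28 bp
  155–161 → 7 bp
Sorted largest to smallest: 104, 28, 16, 7, 6 bp.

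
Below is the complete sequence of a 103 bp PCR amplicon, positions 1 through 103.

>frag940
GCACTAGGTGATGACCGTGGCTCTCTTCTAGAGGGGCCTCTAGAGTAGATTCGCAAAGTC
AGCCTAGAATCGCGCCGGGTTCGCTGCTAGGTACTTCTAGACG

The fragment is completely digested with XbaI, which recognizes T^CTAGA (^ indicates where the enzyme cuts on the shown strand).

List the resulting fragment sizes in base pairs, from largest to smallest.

57, 27, 12, 7 bp

XbaI sites (TCTAGA) start at positions 27, 39, 96.
XbaI cuts after the first base of each site, so after positions 27, 39, 96.
Linear molecule, 3 cuts → 4 fragments:
  1–27 → 27 bp
  28–39 → 12 bp
  40–96 → 57 bp
  97–103 → 7 bp
Sorted largest to smallest: 57, 27, 12, 7 bp.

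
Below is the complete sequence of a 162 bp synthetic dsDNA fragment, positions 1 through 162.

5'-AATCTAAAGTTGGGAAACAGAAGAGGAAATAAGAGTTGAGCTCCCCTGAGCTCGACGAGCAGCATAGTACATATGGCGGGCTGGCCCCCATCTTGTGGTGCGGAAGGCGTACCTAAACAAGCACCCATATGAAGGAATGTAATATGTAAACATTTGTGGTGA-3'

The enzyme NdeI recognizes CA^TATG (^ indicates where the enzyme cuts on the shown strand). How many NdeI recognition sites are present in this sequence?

2

CATATG occurs starting at positions 70, 126.
NdeI cuts at 2 sites.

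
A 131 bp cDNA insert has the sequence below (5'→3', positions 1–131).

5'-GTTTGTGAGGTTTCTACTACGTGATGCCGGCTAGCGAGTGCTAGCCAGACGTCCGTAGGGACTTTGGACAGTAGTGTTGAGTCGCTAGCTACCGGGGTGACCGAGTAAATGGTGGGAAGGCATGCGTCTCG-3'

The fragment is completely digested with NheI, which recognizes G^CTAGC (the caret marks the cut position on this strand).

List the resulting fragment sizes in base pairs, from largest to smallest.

47, 44, 30, 10 bp

NheI sites (GCTAGC) start at positions 30, 40, 84.
NheI cuts after the first base of each site, so after positions 30, 40, 84.
Linear molecule, 3 cuts → 4 fragments:
  1–30 → 30 bp
  31–40 → 10 bp
  41–84 → 44 bp
  85–131 → 47 bp
Sorted largest to smallest: 47, 44, 30, 10 bp.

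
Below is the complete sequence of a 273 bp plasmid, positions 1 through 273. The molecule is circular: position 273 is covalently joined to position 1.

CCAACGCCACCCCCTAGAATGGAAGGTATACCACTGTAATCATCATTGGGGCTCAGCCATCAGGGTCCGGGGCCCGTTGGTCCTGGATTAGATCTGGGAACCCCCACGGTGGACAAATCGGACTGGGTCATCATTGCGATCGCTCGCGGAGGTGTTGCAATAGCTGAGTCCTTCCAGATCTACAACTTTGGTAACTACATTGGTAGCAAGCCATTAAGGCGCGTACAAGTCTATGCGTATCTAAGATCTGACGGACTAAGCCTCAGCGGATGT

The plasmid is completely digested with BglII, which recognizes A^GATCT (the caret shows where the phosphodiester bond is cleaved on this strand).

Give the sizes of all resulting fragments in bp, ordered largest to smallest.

119, 86, 68 bp

BglII sites (AGATCT) start at positions 90, 176, 244.
BglII cuts after the first base of each site, so after positions 90, 176, 244.
Circular molecule, 3 cuts → 3 fragments:
  91–176 → 86 bp
  177–244 → 68 bp
  245–273 then 1–90 → 29 + 90 = 119 bp
Sorted largest to smallest: 119, 86, 68 bp.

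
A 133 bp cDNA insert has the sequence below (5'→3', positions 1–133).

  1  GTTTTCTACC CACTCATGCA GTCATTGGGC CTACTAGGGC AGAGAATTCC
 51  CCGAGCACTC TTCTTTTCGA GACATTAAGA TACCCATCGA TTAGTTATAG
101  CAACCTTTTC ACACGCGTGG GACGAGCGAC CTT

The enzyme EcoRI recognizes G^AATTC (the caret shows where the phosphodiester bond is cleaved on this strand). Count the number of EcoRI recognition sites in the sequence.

1

GAATTC occurs starting at position 44.
EcoRI cuts at 1 site.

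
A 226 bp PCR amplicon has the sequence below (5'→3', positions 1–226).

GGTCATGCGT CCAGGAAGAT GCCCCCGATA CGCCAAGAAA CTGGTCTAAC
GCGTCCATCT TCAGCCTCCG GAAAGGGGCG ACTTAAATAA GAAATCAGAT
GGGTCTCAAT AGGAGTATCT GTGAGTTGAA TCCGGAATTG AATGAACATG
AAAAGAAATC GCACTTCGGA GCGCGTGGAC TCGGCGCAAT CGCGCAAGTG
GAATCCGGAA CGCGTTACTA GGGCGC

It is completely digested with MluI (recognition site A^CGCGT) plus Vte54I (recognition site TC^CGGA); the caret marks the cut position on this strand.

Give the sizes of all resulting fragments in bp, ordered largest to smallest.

MluI sites (ACGCGT) start at positions 49, 210.
MluI cuts after the first base of each site, so after positions 49, 210.
Vte54I sites (TCCGGA) start at positions 67, 131, 204.
Vte54I cuts after base 2 of each site, so after positions 68, 132, 205.
Combined cut positions: 49, 68, 132, 205, 210.
Linear molecule, 5 cuts → 6 fragments:
  1–49 → 49 bp
  50–68 → 19 bp
  69–132 → 64 bp
  133–205 → 73 bp
  206–210 → 5 bp
  211–226 → 16 bp
Sorted largest to smallest: 73, 64, 49, 19, 16, 5 bp.

73, 64, 49, 19, 16, 5 bp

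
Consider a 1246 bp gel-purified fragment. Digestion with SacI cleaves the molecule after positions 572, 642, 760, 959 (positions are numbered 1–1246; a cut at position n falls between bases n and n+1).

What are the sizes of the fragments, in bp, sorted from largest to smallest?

572, 287, 199, 118, 70 bp

Linear molecule, 4 cuts → 5 fragments:
  572 − 0 = 572 bp
  642 − 572 = 70 bp
  760 − 642 = 118 bp
  959 − 760 = 199 bp
  1246 − 959 = 287 bp
Sorted largest to smallest: 572, 287, 199, 118, 70 bp.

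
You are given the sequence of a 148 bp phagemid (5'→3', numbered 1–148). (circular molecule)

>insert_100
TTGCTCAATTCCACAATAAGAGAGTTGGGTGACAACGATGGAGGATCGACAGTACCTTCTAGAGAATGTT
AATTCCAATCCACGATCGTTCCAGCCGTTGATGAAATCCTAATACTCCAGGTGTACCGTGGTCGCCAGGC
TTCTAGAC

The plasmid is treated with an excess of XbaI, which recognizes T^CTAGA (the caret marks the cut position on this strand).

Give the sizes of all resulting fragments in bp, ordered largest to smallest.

XbaI sites (TCTAGA) start at positions 58, 142.
XbaI cuts after the first base of each site, so after positions 58, 142.
Circular molecule, 2 cuts → 2 fragments:
  59–142 → 84 bp
  143–148 then 1–58 → 6 + 58 = 64 bp
Sorted largest to smallest: 84, 64 bp.

84, 64 bp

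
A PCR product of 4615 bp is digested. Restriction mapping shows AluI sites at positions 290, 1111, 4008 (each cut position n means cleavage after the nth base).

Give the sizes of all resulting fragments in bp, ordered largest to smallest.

Linear molecule, 3 cuts → 4 fragments:
  290 − 0 = 290 bp
  1111 − 290 = 821 bp
  4008 − 1111 = 2897 bp
  4615 − 4008 = 607 bp
Sorted largest to smallest: 2897, 821, 607, 290 bp.

2897, 821, 607, 290 bp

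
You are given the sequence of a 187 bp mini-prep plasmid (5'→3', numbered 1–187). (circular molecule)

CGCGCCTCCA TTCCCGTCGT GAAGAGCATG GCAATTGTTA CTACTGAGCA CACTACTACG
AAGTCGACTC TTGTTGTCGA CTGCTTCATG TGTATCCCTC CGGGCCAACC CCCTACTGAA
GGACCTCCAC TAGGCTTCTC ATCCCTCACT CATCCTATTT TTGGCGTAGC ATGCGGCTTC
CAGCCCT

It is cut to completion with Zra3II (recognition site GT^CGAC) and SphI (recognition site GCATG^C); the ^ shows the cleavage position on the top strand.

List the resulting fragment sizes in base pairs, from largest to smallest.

Zra3II sites (GTCGAC) start at positions 63, 76.
Zra3II cuts after base 2 of each site, so after positions 64, 77.
The SphI site (GCATGC) starts at position 169.
SphI cuts after base 5 of each site (before the last base), so after position 173.
Combined cut positions: 64, 77, 173.
Circular molecule, 3 cuts → 3 fragments:
  65–77 → 13 bp
  78–173 → 96 bp
  174–187 then 1–64 → 14 + 64 = 78 bp
Sorted largest to smallest: 96, 78, 13 bp.

96, 78, 13 bp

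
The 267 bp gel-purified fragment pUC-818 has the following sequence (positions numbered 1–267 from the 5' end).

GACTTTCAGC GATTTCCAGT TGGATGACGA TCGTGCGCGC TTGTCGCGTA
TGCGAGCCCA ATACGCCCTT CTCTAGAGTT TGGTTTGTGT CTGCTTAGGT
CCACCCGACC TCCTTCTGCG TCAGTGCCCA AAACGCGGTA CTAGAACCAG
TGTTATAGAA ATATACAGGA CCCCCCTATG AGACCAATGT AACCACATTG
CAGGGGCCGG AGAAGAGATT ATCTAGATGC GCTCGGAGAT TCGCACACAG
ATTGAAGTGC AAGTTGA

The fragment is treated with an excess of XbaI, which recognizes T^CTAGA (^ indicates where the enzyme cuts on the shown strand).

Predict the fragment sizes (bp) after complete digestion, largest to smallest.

150, 72, 45 bp

XbaI sites (TCTAGA) start at positions 72, 222.
XbaI cuts after the first base of each site, so after positions 72, 222.
Linear molecule, 2 cuts → 3 fragments:
  1–72 → 72 bp
  73–222 → 150 bp
  223–267 → 45 bp
Sorted largest to smallest: 150, 72, 45 bp.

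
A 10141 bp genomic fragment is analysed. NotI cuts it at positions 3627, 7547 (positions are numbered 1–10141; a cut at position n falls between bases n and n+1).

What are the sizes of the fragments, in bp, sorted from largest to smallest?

Linear molecule, 2 cuts → 3 fragments:
  3627 − 0 = 3627 bp
  7547 − 3627 = 3920 bp
  10141 − 7547 = 2594 bp
Sorted largest to smallest: 3920, 3627, 2594 bp.

3920, 3627, 2594 bp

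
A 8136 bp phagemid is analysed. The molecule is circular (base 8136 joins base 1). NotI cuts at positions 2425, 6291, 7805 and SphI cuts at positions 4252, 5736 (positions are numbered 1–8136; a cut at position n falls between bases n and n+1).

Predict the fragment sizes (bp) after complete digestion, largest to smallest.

Combined cut positions (sorted): 2425, 4252, 5736, 6291, 7805.
Circular molecule, 5 cuts → 5 fragments:
  4252 − 2425 = 1827 bp
  5736 − 4252 = 1484 bp
  6291 − 5736 = 555 bp
  7805 − 6291 = 1514 bp
  wrap: 8136 − 7805 + 2425 = 2756 bp
Sorted largest to smallest: 2756, 1827, 1514, 1484, 555 bp.

2756, 1827, 1514, 1484, 555 bp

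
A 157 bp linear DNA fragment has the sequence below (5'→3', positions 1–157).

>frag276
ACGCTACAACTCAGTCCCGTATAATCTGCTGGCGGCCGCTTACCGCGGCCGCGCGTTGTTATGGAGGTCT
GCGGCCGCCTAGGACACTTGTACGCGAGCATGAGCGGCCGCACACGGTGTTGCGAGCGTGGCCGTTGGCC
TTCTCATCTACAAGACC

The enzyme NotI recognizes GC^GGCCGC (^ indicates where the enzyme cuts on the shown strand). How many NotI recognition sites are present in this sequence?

GCGGCCGC occurs starting at positions 32, 45, 71, 104.
NotI cuts at 4 sites.

4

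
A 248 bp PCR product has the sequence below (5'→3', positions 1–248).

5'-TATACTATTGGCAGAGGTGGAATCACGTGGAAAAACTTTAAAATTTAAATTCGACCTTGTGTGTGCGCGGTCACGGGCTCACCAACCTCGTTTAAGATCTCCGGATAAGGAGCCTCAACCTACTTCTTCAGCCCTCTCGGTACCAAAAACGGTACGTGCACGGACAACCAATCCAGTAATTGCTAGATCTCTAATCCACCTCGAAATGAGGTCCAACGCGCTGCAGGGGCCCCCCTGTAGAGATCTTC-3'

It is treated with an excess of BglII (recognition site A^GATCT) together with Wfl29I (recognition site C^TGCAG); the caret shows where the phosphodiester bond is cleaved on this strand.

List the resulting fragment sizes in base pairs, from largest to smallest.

95, 90, 36, 20, 7 bp

BglII sites (AGATCT) start at positions 95, 185, 241.
BglII cuts after the first base of each site, so after positions 95, 185, 241.
The Wfl29I site (CTGCAG) starts at position 221.
Wfl29I cuts after the first base of each site, so after position 221.
Combined cut positions: 95, 185, 221, 241.
Linear molecule, 4 cuts → 5 fragments:
  1–95 → 95 bp
  96–185 → 90 bp
  186–221 → 36 bp
  222–241 → 20 bp
  242–248 → 7 bp
Sorted largest to smallest: 95, 90, 36, 20, 7 bp.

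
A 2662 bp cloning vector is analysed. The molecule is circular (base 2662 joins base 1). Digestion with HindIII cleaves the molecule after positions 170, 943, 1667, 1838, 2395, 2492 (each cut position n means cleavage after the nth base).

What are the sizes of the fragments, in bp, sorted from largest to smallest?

773, 724, 557, 340, 171, 97 bp

Circular molecule, 6 cuts → 6 fragments:
  943 − 170 = 773 bp
  1667 − 943 = 724 bp
  1838 − 1667 = 171 bp
  2395 − 1838 = 557 bp
  2492 − 2395 = 97 bp
  wrap: 2662 − 2492 + 170 = 340 bp
Sorted largest to smallest: 773, 724, 557, 340, 171, 97 bp.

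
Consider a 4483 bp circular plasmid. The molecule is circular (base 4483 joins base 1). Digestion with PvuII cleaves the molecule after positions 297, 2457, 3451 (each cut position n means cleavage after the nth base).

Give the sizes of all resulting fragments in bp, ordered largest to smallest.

2160, 1329, 994 bp

Circular molecule, 3 cuts → 3 fragments:
  2457 − 297 = 2160 bp
  3451 − 2457 = 994 bp
  wrap: 4483 − 3451 + 297 = 1329 bp
Sorted largest to smallest: 2160, 1329, 994 bp.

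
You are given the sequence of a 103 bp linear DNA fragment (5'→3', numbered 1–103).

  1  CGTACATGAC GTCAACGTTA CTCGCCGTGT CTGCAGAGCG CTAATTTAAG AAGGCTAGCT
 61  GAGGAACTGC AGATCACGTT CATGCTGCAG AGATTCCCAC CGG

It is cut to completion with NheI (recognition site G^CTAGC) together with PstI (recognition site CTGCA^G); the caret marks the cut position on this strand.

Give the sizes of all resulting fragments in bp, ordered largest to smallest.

35, 19, 18, 17, 14 bp

The NheI site (GCTAGC) starts at position 54.
NheI cuts after the first base of each site, so after position 54.
PstI sites (CTGCAG) start at positions 31, 67, 85.
PstI cuts after base 5 of each site (before the last base), so after positions 35, 71, 89.
Combined cut positions: 35, 54, 71, 89.
Linear molecule, 4 cuts → 5 fragments:
  1–35 → 35 bp
  36–54 → 19 bp
  55–71 → 17 bp
  72–89 → 18 bp
  90–103 → 14 bp
Sorted largest to smallest: 35, 19, 18, 17, 14 bp.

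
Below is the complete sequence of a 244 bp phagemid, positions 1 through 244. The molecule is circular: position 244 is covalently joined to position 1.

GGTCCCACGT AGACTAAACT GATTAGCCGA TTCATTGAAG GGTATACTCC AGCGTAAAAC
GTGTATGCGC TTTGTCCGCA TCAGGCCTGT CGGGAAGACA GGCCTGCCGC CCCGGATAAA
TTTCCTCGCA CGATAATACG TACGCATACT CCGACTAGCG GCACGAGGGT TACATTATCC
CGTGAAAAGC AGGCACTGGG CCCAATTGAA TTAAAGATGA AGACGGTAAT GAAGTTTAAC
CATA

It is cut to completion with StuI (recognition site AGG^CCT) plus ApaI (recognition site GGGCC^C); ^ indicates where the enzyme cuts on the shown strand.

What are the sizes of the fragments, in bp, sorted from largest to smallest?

127, 100, 17 bp

StuI sites (AGGCCT) start at positions 83, 100.
StuI cuts after base 3 of each site, so after positions 85, 102.
The ApaI site (GGGCCC) starts at position 198.
ApaI cuts after base 5 of each site (before the last base), so after position 202.
Combined cut positions: 85, 102, 202.
Circular molecule, 3 cuts → 3 fragments:
  86–102 → 17 bp
  103–202 → 100 bp
  203–244 then 1–85 → 42 + 85 = 127 bp
Sorted largest to smallest: 127, 100, 17 bp.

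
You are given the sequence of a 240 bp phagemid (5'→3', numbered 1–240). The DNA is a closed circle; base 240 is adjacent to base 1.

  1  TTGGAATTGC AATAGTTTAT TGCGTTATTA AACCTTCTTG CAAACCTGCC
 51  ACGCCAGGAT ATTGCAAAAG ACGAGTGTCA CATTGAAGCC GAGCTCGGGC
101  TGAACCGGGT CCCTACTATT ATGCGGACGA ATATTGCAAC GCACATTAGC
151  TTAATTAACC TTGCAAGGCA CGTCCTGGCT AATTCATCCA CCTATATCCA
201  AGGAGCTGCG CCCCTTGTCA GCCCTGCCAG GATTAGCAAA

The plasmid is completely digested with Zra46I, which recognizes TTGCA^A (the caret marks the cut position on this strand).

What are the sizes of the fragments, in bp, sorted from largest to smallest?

86, 72, 31, 27, 24 bp

Zra46I sites (TTGCAA) start at positions 7, 38, 62, 134, 161.
Zra46I cuts after base 5 of each site (before the last base), so after positions 11, 42, 66, 138, 165.
Circular molecule, 5 cuts → 5 fragments:
  12–42 → 31 bp
  43–66 → 24 bp
  67–138 → 72 bp
  139–165 → 27 bp
  166–240 then 1–11 → 75 + 11 = 86 bp
Sorted largest to smallest: 86, 72, 31, 27, 24 bp.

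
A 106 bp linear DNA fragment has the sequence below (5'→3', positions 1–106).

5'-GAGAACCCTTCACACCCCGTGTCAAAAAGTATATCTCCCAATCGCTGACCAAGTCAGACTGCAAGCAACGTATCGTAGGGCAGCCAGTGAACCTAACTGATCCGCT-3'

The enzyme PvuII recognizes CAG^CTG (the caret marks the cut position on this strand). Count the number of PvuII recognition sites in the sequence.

No occurrence of CAGCTG is present in the sequence.
PvuII does not cut: 0 sites.

0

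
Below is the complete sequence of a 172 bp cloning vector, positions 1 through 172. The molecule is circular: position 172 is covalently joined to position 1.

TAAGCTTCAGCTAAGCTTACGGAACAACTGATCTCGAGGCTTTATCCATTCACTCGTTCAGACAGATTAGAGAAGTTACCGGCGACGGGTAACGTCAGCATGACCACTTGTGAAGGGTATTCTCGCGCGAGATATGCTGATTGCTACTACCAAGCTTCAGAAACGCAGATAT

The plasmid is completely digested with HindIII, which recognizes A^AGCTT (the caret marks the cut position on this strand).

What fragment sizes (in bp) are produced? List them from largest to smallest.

HindIII sites (AAGCTT) start at positions 2, 13, 152.
HindIII cuts after the first base of each site, so after positions 2, 13, 152.
Circular molecule, 3 cuts → 3 fragments:
  3–13 → 11 bp
  14–152 → 139 bp
  153–172 then 1–2 → 20 + 2 = 22 bp
Sorted largest to smallest: 139, 22, 11 bp.

139, 22, 11 bp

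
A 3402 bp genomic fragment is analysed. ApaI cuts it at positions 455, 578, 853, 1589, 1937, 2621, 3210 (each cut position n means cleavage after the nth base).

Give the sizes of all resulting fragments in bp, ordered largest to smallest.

736, 684, 589, 455, 348, 275, 192, 123 bp

Linear molecule, 7 cuts → 8 fragments:
  455 − 0 = 455 bp
  578 − 455 = 123 bp
  853 − 578 = 275 bp
  1589 − 853 = 736 bp
  1937 − 1589 = 348 bp
  2621 − 1937 = 684 bp
  3210 − 2621 = 589 bp
  3402 − 3210 = 192 bp
Sorted largest to smallest: 736, 684, 589, 455, 348, 275, 192, 123 bp.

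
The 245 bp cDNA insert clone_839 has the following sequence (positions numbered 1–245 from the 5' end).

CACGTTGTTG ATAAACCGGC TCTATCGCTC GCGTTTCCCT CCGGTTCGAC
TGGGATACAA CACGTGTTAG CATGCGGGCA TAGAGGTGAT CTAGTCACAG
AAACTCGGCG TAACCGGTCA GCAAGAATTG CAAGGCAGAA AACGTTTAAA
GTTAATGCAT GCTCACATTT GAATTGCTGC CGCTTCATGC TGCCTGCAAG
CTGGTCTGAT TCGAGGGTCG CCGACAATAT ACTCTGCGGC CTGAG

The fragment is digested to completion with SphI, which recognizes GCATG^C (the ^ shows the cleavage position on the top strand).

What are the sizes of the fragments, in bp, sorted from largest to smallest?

87, 84, 74 bp

SphI sites (GCATGC) start at positions 70, 157.
SphI cuts after base 5 of each site (before the last base), so after positions 74, 161.
Linear molecule, 2 cuts → 3 fragments:
  1–74 → 74 bp
  75–161 → 87 bp
  162–245 → 84 bp
Sorted largest to smallest: 87, 84, 74 bp.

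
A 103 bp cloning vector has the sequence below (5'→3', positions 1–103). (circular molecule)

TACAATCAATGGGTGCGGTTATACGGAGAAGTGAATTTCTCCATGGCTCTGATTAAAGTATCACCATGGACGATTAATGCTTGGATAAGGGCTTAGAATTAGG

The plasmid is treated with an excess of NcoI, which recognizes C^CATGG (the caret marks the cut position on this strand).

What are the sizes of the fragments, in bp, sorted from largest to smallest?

80, 23 bp

NcoI sites (CCATGG) start at positions 41, 64.
NcoI cuts after the first base of each site, so after positions 41, 64.
Circular molecule, 2 cuts → 2 fragments:
  42–64 → 23 bp
  65–103 then 1–41 → 39 + 41 = 80 bp
Sorted largest to smallest: 80, 23 bp.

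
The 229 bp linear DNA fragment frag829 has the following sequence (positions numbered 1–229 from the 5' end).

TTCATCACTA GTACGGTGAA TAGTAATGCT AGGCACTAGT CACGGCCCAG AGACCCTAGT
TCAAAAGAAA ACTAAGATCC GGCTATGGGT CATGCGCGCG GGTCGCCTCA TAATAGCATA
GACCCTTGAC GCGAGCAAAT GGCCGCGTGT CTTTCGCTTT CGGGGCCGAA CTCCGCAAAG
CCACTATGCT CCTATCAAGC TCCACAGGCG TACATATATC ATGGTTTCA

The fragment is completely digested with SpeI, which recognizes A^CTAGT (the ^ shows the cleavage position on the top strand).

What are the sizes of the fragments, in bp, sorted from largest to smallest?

SpeI sites (ACTAGT) start at positions 7, 35.
SpeI cuts after the first base of each site, so after positions 7, 35.
Linear molecule, 2 cuts → 3 fragments:
  1–7 → 7 bp
  8–35 → 28 bp
  36–229 → 194 bp
Sorted largest to smallest: 194, 28, 7 bp.

194, 28, 7 bp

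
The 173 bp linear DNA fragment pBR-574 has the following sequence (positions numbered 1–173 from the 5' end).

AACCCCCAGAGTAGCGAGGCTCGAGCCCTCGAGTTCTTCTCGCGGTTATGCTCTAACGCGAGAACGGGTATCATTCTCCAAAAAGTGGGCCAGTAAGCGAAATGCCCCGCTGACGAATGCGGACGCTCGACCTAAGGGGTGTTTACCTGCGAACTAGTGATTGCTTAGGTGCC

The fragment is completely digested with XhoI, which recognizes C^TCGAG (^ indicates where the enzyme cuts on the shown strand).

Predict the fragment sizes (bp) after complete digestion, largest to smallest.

XhoI sites (CTCGAG) start at positions 20, 28.
XhoI cuts after the first base of each site, so after positions 20, 28.
Linear molecule, 2 cuts → 3 fragments:
  1–20 → 20 bp
  21–28 → 8 bp
  29–173 → 145 bp
Sorted largest to smallest: 145, 20, 8 bp.

145, 20, 8 bp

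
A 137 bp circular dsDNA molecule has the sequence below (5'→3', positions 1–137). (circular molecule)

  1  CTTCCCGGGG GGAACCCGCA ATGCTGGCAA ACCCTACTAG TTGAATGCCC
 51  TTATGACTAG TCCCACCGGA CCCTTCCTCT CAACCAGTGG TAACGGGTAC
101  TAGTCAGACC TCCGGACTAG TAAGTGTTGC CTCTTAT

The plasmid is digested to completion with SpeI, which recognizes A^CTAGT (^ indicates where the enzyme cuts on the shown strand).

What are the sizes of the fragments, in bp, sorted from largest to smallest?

57, 43, 20, 17 bp

SpeI sites (ACTAGT) start at positions 36, 56, 99, 116.
SpeI cuts after the first base of each site, so after positions 36, 56, 99, 116.
Circular molecule, 4 cuts → 4 fragments:
  37–56 → 20 bp
  57–99 → 43 bp
  100–116 → 17 bp
  117–137 then 1–36 → 21 + 36 = 57 bp
Sorted largest to smallest: 57, 43, 20, 17 bp.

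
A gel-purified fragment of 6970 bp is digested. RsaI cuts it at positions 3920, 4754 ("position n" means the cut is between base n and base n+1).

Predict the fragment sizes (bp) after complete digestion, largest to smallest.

Linear molecule, 2 cuts → 3 fragments:
  3920 − 0 = 3920 bp
  4754 − 3920 = 834 bp
  6970 − 4754 = 2216 bp
Sorted largest to smallest: 3920, 2216, 834 bp.

3920, 2216, 834 bp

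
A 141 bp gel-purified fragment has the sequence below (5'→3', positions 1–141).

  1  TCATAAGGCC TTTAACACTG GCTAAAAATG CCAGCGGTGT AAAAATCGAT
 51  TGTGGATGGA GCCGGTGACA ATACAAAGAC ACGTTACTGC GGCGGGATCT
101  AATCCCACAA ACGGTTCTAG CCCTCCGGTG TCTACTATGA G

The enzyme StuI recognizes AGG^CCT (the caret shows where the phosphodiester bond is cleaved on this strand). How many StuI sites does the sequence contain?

AGGCCT occurs starting at position 6.
StuI cuts at 1 site.

1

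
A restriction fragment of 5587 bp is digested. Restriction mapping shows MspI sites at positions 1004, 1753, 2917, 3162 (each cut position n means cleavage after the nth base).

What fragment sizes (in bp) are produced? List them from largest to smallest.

Linear molecule, 4 cuts → 5 fragments:
  1004 − 0 = 1004 bp
  1753 − 1004 = 749 bp
  2917 − 1753 = 1164 bp
  3162 − 2917 = 245 bp
  5587 − 3162 = 2425 bp
Sorted largest to smallest: 2425, 1164, 1004, 749, 245 bp.

2425, 1164, 1004, 749, 245 bp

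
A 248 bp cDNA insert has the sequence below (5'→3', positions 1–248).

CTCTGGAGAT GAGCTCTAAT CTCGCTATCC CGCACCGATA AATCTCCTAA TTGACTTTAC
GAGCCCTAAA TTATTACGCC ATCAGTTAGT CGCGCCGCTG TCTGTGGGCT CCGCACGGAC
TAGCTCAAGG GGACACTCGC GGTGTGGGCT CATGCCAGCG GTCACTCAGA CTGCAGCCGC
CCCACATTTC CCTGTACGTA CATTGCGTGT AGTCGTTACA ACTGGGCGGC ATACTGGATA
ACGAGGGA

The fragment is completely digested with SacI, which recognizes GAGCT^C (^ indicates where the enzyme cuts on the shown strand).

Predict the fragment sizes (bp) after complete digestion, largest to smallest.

233, 15 bp

The SacI site (GAGCTC) starts at position 11.
SacI cuts after base 5 of each site (before the last base), so after position 15.
Linear molecule, 1 cut → 2 fragments:
  1–15 → 15 bp
  16–248 → 233 bp
Sorted largest to smallest: 233, 15 bp.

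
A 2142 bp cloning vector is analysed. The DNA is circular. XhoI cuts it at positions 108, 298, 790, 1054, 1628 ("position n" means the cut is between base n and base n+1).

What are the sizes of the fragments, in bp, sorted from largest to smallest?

Circular molecule, 5 cuts → 5 fragments:
  298 − 108 = 190 bp
  790 − 298 = 492 bp
  1054 − 790 = 264 bp
  1628 − 1054 = 574 bp
  wrap: 2142 − 1628 + 108 = 622 bp
Sorted largest to smallest: 622, 574, 492, 264, 190 bp.

622, 574, 492, 264, 190 bp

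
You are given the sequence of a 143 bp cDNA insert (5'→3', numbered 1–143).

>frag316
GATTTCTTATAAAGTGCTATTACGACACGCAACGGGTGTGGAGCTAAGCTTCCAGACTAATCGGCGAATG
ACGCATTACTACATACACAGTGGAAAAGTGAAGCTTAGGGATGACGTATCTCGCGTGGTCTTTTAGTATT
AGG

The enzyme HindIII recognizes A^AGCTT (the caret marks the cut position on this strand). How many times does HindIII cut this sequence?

AAGCTT occurs starting at positions 46, 101.
HindIII cuts at 2 sites.

2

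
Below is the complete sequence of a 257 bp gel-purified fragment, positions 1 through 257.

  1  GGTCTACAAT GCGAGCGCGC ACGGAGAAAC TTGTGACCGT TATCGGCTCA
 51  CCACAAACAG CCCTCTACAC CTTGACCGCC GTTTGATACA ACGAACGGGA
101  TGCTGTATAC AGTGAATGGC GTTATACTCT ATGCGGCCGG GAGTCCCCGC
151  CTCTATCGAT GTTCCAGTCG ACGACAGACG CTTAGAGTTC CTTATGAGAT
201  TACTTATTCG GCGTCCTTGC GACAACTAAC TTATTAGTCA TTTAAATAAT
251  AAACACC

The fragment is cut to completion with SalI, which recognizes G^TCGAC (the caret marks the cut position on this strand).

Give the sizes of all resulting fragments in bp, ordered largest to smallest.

The SalI site (GTCGAC) starts at position 167.
SalI cuts after the first base of each site, so after position 167.
Linear molecule, 1 cut → 2 fragments:
  1–167 → 167 bp
  168–257 → 90 bp
Sorted largest to smallest: 167, 90 bp.

167, 90 bp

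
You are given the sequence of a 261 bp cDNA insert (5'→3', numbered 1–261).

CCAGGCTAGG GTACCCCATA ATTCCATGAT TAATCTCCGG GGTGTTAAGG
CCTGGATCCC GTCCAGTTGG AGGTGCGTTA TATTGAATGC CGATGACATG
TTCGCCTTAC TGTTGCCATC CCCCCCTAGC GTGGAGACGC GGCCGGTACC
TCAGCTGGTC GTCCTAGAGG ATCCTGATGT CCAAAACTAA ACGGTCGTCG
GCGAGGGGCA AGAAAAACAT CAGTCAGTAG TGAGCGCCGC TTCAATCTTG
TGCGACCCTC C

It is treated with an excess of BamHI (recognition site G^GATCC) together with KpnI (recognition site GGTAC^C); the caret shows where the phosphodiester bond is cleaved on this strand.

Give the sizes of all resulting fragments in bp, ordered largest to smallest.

BamHI sites (GGATCC) start at positions 54, 169.
BamHI cuts after the first base of each site, so after positions 54, 169.
KpnI sites (GGTACC) start at positions 10, 145.
KpnI cuts after base 5 of each site (before the last base), so after positions 14, 149.
Combined cut positions: 14, 54, 149, 169.
Linear molecule, 4 cuts → 5 fragments:
  1–14 → 14 bp
  15–54 → 40 bp
  55–149 → 95 bp
  150–169 → 20 bp
  170–261 → 92 bp
Sorted largest to smallest: 95, 92, 40, 20, 14 bp.

95, 92, 40, 20, 14 bp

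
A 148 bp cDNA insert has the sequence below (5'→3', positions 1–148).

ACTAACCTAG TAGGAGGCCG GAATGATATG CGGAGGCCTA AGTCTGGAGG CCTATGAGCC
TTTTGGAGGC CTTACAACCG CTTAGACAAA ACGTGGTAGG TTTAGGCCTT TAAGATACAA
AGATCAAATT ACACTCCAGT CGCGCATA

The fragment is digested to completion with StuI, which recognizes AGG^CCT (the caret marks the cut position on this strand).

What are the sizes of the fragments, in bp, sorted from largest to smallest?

42, 37, 36, 19, 14 bp

StuI sites (AGGCCT) start at positions 34, 48, 67, 104.
StuI cuts after base 3 of each site, so after positions 36, 50, 69, 106.
Linear molecule, 4 cuts → 5 fragments:
  1–36 → 36 bp
  37–50 → 14 bp
  51–69 → 19 bp
  70–106 → 37 bp
  107–148 → 42 bp
Sorted largest to smallest: 42, 37, 36, 19, 14 bp.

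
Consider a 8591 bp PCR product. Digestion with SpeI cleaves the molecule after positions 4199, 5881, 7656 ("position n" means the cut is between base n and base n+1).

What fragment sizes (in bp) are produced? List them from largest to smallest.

4199, 1775, 1682, 935 bp

Linear molecule, 3 cuts → 4 fragments:
  4199 − 0 = 4199 bp
  5881 − 4199 = 1682 bp
  7656 − 5881 = 1775 bp
  8591 − 7656 = 935 bp
Sorted largest to smallest: 4199, 1775, 1682, 935 bp.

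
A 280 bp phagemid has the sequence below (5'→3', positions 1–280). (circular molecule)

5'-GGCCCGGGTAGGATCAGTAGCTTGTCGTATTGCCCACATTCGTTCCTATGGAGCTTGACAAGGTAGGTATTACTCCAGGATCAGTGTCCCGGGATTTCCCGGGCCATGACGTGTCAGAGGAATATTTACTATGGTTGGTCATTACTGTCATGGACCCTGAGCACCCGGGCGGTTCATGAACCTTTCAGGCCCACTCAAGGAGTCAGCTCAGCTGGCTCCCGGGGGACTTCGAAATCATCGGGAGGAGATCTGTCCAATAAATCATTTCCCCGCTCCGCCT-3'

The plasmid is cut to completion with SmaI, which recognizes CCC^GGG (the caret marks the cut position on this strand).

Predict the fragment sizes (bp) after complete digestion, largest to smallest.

SmaI sites (CCCGGG) start at positions 3, 88, 98, 164, 218.
SmaI cuts after base 3 of each site, so after positions 5, 90, 100, 166, 220.
Circular molecule, 5 cuts → 5 fragments:
  6–90 → 85 bp
  91–100 → 10 bp
  101–166 → 66 bp
  167–220 → 54 bp
  221–280 then 1–5 → 60 + 5 = 65 bp
Sorted largest to smallest: 85, 66, 65, 54, 10 bp.

85, 66, 65, 54, 10 bp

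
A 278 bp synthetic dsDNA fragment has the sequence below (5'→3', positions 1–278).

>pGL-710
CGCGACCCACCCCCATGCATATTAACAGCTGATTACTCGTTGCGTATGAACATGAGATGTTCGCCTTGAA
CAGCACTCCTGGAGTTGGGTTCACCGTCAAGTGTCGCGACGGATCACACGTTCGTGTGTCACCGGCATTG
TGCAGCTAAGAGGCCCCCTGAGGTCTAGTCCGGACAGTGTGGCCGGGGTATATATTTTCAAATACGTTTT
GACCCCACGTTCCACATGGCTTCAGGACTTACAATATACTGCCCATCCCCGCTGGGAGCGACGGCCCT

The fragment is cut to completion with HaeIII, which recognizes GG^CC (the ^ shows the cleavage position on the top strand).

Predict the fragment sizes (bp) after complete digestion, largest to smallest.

153, 92, 29, 4 bp

HaeIII sites (GGCC) start at positions 152, 181, 273.
HaeIII cuts after base 2 of each site, so after positions 153, 182, 274.
Linear molecule, 3 cuts → 4 fragments:
  1–153 → 153 bp
  154–182 → 29 bp
  183–274 → 92 bp
  275–278 → 4 bp
Sorted largest to smallest: 153, 92, 29, 4 bp.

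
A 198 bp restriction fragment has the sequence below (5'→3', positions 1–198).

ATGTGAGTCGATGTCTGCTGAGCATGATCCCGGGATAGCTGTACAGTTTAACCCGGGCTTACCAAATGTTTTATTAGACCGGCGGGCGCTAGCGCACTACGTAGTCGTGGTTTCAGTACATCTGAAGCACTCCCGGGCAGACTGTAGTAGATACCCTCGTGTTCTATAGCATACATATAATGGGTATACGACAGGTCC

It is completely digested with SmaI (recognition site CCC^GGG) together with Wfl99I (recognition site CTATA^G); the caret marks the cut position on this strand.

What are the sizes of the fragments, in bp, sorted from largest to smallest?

80, 34, 31, 30, 23 bp

SmaI sites (CCCGGG) start at positions 29, 52, 132.
SmaI cuts after base 3 of each site, so after positions 31, 54, 134.
The Wfl99I site (CTATAG) starts at position 164.
Wfl99I cuts after base 5 of each site (before the last base), so after position 168.
Combined cut positions: 31, 54, 134, 168.
Linear molecule, 4 cuts → 5 fragments:
  1–31 → 31 bp
  32–54 → 23 bp
  55–134 → 80 bp
  135–168 → 34 bp
  169–198 → 30 bp
Sorted largest to smallest: 80, 34, 31, 30, 23 bp.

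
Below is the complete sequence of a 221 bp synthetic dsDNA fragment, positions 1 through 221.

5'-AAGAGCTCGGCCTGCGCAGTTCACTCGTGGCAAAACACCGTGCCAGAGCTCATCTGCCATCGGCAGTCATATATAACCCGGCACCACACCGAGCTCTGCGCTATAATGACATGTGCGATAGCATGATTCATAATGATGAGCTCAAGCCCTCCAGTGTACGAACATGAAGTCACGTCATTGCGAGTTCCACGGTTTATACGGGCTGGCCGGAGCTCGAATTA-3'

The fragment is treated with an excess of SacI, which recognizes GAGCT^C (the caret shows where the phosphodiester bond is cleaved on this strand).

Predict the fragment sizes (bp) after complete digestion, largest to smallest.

72, 47, 45, 43, 7, 7 bp

SacI sites (GAGCTC) start at positions 3, 46, 91, 138, 210.
SacI cuts after base 5 of each site (before the last base), so after positions 7, 50, 95, 142, 214.
Linear molecule, 5 cuts → 6 fragments:
  1–7 → 7 bp
  8–50 → 43 bp
  51–95 → 45 bp
  96–142 → 47 bp
  143–214 → 72 bp
  215–221 → 7 bp
Sorted largest to smallest: 72, 47, 45, 43, 7, 7 bp.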